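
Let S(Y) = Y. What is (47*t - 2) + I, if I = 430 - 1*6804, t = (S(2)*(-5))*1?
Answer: -6846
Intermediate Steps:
t = -10 (t = (2*(-5))*1 = -10*1 = -10)
I = -6374 (I = 430 - 6804 = -6374)
(47*t - 2) + I = (47*(-10) - 2) - 6374 = (-470 - 2) - 6374 = -472 - 6374 = -6846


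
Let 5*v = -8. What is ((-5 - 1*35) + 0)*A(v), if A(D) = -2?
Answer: 80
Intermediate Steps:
v = -8/5 (v = (1/5)*(-8) = -8/5 ≈ -1.6000)
((-5 - 1*35) + 0)*A(v) = ((-5 - 1*35) + 0)*(-2) = ((-5 - 35) + 0)*(-2) = (-40 + 0)*(-2) = -40*(-2) = 80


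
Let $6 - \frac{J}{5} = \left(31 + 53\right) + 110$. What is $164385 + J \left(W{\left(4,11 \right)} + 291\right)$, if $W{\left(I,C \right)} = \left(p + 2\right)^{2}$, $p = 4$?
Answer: $-142995$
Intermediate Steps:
$W{\left(I,C \right)} = 36$ ($W{\left(I,C \right)} = \left(4 + 2\right)^{2} = 6^{2} = 36$)
$J = -940$ ($J = 30 - 5 \left(\left(31 + 53\right) + 110\right) = 30 - 5 \left(84 + 110\right) = 30 - 970 = -940$)
$164385 + J \left(W{\left(4,11 \right)} + 291\right) = 164385 - 940 \left(36 + 291\right) = 164385 - 307380 = -142995$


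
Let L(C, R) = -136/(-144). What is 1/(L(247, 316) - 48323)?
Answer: -18/869797 ≈ -2.0694e-5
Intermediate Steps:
L(C, R) = 17/18 (L(C, R) = -136*(-1/144) = 17/18)
1/(L(247, 316) - 48323) = 1/(17/18 - 48323) = 1/(-869797/18) = -18/869797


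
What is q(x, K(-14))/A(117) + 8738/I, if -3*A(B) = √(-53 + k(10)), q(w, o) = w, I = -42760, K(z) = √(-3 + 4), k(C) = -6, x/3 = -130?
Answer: -4369/21380 - 1170*I*√59/59 ≈ -0.20435 - 152.32*I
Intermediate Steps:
x = -390 (x = 3*(-130) = -390)
K(z) = 1 (K(z) = √1 = 1)
A(B) = -I*√59/3 (A(B) = -√(-53 - 6)/3 = -I*√59/3)
q(x, K(-14))/A(117) + 8738/I = -390*3*I*√59/59 + 8738/(-42760) = -1170*I*√59/59 + 8738*(-1/42760) = -1170*I*√59/59 - 4369/21380 = -4369/21380 - 1170*I*√59/59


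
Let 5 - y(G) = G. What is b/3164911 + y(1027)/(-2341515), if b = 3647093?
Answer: 8542957504937/7410686580165 ≈ 1.1528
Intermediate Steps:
y(G) = 5 - G
b/3164911 + y(1027)/(-2341515) = 3647093/3164911 + (5 - 1*1027)/(-2341515) = 3647093*(1/3164911) + (5 - 1027)*(-1/2341515) = 3647093/3164911 - 1022*(-1/2341515) = 3647093/3164911 + 1022/2341515 = 8542957504937/7410686580165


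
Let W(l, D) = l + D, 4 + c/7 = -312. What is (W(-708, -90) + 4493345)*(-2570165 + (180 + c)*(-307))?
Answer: -8744028420527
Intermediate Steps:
c = -2212 (c = -28 + 7*(-312) = -28 - 2184 = -2212)
W(l, D) = D + l
(W(-708, -90) + 4493345)*(-2570165 + (180 + c)*(-307)) = ((-90 - 708) + 4493345)*(-2570165 + (180 - 2212)*(-307)) = (-798 + 4493345)*(-2570165 - 2032*(-307)) = 4492547*(-2570165 + 623824) = 4492547*(-1946341) = -8744028420527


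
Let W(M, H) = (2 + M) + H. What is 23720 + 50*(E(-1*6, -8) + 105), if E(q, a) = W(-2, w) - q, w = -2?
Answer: 29170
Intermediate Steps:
W(M, H) = 2 + H + M
E(q, a) = -2 - q (E(q, a) = (2 - 2 - 2) - q = -2 - q)
23720 + 50*(E(-1*6, -8) + 105) = 23720 + 50*((-2 - (-1)*6) + 105) = 23720 + 50*((-2 - 1*(-6)) + 105) = 23720 + 50*((-2 + 6) + 105) = 23720 + 50*(4 + 105) = 23720 + 50*109 = 23720 + 5450 = 29170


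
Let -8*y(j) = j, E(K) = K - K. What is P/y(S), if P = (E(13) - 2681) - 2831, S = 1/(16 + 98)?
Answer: 5026944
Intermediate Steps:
E(K) = 0
S = 1/114 ≈ 0.0087719
y(j) = -j/8
P = -5512 (P = (0 - 2681) - 2831 = -2681 - 2831 = -5512)
P/y(S) = -5512/((-1/8*1/114)) = -5512/(-1/912) = -5512*(-912) = 5026944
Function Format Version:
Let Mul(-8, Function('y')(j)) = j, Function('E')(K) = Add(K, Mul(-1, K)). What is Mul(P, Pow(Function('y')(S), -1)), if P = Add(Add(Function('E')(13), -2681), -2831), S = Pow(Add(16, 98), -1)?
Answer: 5026944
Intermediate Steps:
Function('E')(K) = 0
S = Rational(1, 114) (S = Pow(114, -1) = Rational(1, 114) ≈ 0.0087719)
Function('y')(j) = Mul(Rational(-1, 8), j)
P = -5512 (P = Add(Add(0, -2681), -2831) = Add(-2681, -2831) = -5512)
Mul(P, Pow(Function('y')(S), -1)) = Mul(-5512, Pow(Mul(Rational(-1, 8), Rational(1, 114)), -1)) = Mul(-5512, Pow(Rational(-1, 912), -1)) = Mul(-5512, -912) = 5026944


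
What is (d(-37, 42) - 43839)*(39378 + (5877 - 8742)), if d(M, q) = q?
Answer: -1599159861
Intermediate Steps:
(d(-37, 42) - 43839)*(39378 + (5877 - 8742)) = (42 - 43839)*(39378 + (5877 - 8742)) = -43797*(39378 - 2865) = -43797*36513 = -1599159861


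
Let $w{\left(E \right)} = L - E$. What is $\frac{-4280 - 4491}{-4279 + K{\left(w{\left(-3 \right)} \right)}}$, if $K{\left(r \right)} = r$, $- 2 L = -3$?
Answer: $\frac{17542}{8549} \approx 2.0519$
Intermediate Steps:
$L = \frac{3}{2}$ ($L = \left(- \frac{1}{2}\right) \left(-3\right) = \frac{3}{2} \approx 1.5$)
$w{\left(E \right)} = \frac{3}{2} - E$
$\frac{-4280 - 4491}{-4279 + K{\left(w{\left(-3 \right)} \right)}} = \frac{-4280 - 4491}{-4279 + \left(\frac{3}{2} - -3\right)} = - \frac{8771}{-4279 + \left(\frac{3}{2} + 3\right)} = - \frac{8771}{-4279 + \frac{9}{2}} = - \frac{8771}{- \frac{8549}{2}} = \left(-8771\right) \left(- \frac{2}{8549}\right) = \frac{17542}{8549}$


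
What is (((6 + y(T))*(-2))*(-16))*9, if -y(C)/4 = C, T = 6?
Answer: -5184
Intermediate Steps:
y(C) = -4*C
(((6 + y(T))*(-2))*(-16))*9 = (((6 - 4*6)*(-2))*(-16))*9 = (((6 - 24)*(-2))*(-16))*9 = (-18*(-2)*(-16))*9 = (36*(-16))*9 = -576*9 = -5184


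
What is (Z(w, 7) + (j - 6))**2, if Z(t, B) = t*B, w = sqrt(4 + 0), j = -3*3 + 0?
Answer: 1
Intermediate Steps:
j = -9 (j = -9 + 0 = -9)
w = 2 (w = sqrt(4) = 2)
Z(t, B) = B*t
(Z(w, 7) + (j - 6))**2 = (7*2 + (-9 - 6))**2 = (14 - 15)**2 = (-1)**2 = 1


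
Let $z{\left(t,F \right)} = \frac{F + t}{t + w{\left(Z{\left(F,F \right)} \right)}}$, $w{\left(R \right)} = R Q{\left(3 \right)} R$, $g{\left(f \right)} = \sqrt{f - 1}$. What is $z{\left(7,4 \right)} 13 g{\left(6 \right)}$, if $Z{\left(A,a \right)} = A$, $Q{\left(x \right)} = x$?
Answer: $\frac{13 \sqrt{5}}{5} \approx 5.8138$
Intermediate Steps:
$g{\left(f \right)} = \sqrt{-1 + f}$
$w{\left(R \right)} = 3 R^{2}$ ($w{\left(R \right)} = R 3 R = 3 R R = 3 R^{2}$)
$z{\left(t,F \right)} = \frac{F + t}{t + 3 F^{2}}$
$z{\left(7,4 \right)} 13 g{\left(6 \right)} = \frac{4 + 7}{7 + 3 \cdot 4^{2}} \cdot 13 \sqrt{-1 + 6} = \frac{1}{7 + 3 \cdot 16} \cdot 11 \cdot 13 \sqrt{5} = \frac{1}{7 + 48} \cdot 11 \cdot 13 \sqrt{5} = \frac{1}{55} \cdot 11 \cdot 13 \sqrt{5} = \frac{1}{5} \cdot 13 \sqrt{5} = \frac{13 \sqrt{5}}{5}$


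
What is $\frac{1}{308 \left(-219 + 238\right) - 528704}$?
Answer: $- \frac{1}{522852} \approx -1.9126 \cdot 10^{-6}$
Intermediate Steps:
$\frac{1}{308 \left(-219 + 238\right) - 528704} = \frac{1}{308 \cdot 19 - 528704} = \frac{1}{5852 - 528704} = \frac{1}{-522852} = - \frac{1}{522852}$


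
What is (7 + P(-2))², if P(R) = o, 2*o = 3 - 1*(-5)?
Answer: 121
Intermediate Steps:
o = 4 (o = (3 - 1*(-5))/2 = (3 + 5)/2 = (½)*8 = 4)
P(R) = 4
(7 + P(-2))² = (7 + 4)² = 11² = 121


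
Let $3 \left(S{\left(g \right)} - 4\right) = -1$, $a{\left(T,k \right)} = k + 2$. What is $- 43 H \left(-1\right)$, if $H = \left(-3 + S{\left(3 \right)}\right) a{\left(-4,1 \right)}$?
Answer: $86$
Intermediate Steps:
$a{\left(T,k \right)} = 2 + k$
$S{\left(g \right)} = \frac{11}{3}$ ($S{\left(g \right)} = 4 + \frac{1}{3} \left(-1\right) = 4 - \frac{1}{3} = \frac{11}{3}$)
$H = 2$ ($H = \left(-3 + \frac{11}{3}\right) \left(2 + 1\right) = \frac{2}{3} \cdot 3 = 2$)
$- 43 H \left(-1\right) = \left(-43\right) 2 \left(-1\right) = \left(-86\right) \left(-1\right) = 86$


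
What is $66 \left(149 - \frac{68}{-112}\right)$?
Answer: $\frac{138237}{14} \approx 9874.1$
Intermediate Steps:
$66 \left(149 - \frac{68}{-112}\right) = 66 \left(149 - - \frac{17}{28}\right) = 66 \left(149 + \frac{17}{28}\right) = 66 \cdot \frac{4189}{28} = \frac{138237}{14}$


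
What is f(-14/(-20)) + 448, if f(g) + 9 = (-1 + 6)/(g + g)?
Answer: 3098/7 ≈ 442.57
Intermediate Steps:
f(g) = -9 + 5/(2*g) (f(g) = -9 + (-1 + 6)/(g + g) = -9 + 5/((2*g)) = -9 + 5*(1/(2*g)) = -9 + 5/(2*g))
f(-14/(-20)) + 448 = (-9 + 5/(2*((-14/(-20))))) + 448 = (-9 + 5/(2*((-14*(-1/20))))) + 448 = (-9 + 5/(2*(7/10))) + 448 = (-9 + (5/2)*(10/7)) + 448 = (-9 + 25/7) + 448 = -38/7 + 448 = 3098/7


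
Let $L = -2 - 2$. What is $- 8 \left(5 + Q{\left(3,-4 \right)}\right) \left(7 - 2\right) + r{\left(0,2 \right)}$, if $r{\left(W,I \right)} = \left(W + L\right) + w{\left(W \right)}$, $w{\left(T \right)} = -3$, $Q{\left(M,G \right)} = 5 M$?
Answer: $-807$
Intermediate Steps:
$L = -4$
$r{\left(W,I \right)} = -7 + W$ ($r{\left(W,I \right)} = \left(W - 4\right) - 3 = \left(-4 + W\right) - 3 = -7 + W$)
$- 8 \left(5 + Q{\left(3,-4 \right)}\right) \left(7 - 2\right) + r{\left(0,2 \right)} = - 8 \left(5 + 5 \cdot 3\right) \left(7 - 2\right) + \left(-7 + 0\right) = - 8 \left(5 + 15\right) 5 - 7 = - 8 \cdot 20 \cdot 5 - 7 = \left(-8\right) 100 - 7 = -800 - 7 = -807$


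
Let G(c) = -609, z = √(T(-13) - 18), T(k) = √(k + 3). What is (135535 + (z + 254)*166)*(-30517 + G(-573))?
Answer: -5531059074 - 5166916*√(-18 + I*√10) ≈ -5.533e+9 - 2.2005e+7*I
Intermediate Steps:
T(k) = √(3 + k)
z = √(-18 + I*√10) (z = √(√(3 - 13) - 18) = √(√(-10) - 18) = √(I*√10 - 18) = √(-18 + I*√10) ≈ 0.37126 + 4.2589*I)
(135535 + (z + 254)*166)*(-30517 + G(-573)) = (135535 + (√(-18 + I*√10) + 254)*166)*(-30517 - 609) = (135535 + (254 + √(-18 + I*√10))*166)*(-31126) = (135535 + (42164 + 166*√(-18 + I*√10)))*(-31126) = (177699 + 166*√(-18 + I*√10))*(-31126) = -5531059074 - 5166916*√(-18 + I*√10)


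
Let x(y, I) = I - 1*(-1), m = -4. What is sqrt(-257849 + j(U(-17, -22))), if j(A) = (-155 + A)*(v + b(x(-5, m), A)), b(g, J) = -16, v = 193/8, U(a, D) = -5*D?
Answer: I*sqrt(4131434)/4 ≈ 508.15*I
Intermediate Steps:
x(y, I) = 1 + I (x(y, I) = I + 1 = 1 + I)
v = 193/8 (v = 193*(1/8) = 193/8 ≈ 24.125)
j(A) = -10075/8 + 65*A/8 (j(A) = (-155 + A)*(193/8 - 16) = (-155 + A)*(65/8) = -10075/8 + 65*A/8)
sqrt(-257849 + j(U(-17, -22))) = sqrt(-257849 + (-10075/8 + 65*(-5*(-22))/8)) = sqrt(-257849 + (-10075/8 + (65/8)*110)) = sqrt(-257849 + (-10075/8 + 3575/4)) = sqrt(-257849 - 2925/8) = sqrt(-2065717/8) = I*sqrt(4131434)/4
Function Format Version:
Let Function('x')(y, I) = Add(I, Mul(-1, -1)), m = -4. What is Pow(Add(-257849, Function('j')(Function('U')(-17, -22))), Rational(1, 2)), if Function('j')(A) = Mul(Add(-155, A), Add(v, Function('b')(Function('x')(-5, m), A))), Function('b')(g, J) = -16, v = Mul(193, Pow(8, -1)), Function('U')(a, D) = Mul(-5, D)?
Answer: Mul(Rational(1, 4), I, Pow(4131434, Rational(1, 2))) ≈ Mul(508.15, I)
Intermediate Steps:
Function('x')(y, I) = Add(1, I) (Function('x')(y, I) = Add(I, 1) = Add(1, I))
v = Rational(193, 8) (v = Mul(193, Rational(1, 8)) = Rational(193, 8) ≈ 24.125)
Function('j')(A) = Add(Rational(-10075, 8), Mul(Rational(65, 8), A)) (Function('j')(A) = Mul(Add(-155, A), Add(Rational(193, 8), -16)) = Mul(Add(-155, A), Rational(65, 8)) = Add(Rational(-10075, 8), Mul(Rational(65, 8), A)))
Pow(Add(-257849, Function('j')(Function('U')(-17, -22))), Rational(1, 2)) = Pow(Add(-257849, Add(Rational(-10075, 8), Mul(Rational(65, 8), Mul(-5, -22)))), Rational(1, 2)) = Pow(Add(-257849, Add(Rational(-10075, 8), Mul(Rational(65, 8), 110))), Rational(1, 2)) = Pow(Add(-257849, Add(Rational(-10075, 8), Rational(3575, 4))), Rational(1, 2)) = Pow(Add(-257849, Rational(-2925, 8)), Rational(1, 2)) = Pow(Rational(-2065717, 8), Rational(1, 2)) = Mul(Rational(1, 4), I, Pow(4131434, Rational(1, 2)))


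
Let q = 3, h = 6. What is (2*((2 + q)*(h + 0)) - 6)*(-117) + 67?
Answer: -6251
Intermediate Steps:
(2*((2 + q)*(h + 0)) - 6)*(-117) + 67 = (2*((2 + 3)*(6 + 0)) - 6)*(-117) + 67 = (2*(5*6) - 6)*(-117) + 67 = (2*30 - 6)*(-117) + 67 = (60 - 6)*(-117) + 67 = 54*(-117) + 67 = -6318 + 67 = -6251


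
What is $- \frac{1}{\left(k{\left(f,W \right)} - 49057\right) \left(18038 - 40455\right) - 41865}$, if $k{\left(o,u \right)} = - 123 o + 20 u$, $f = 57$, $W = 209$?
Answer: $- \frac{1}{1163131431} \approx -8.5975 \cdot 10^{-10}$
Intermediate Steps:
$- \frac{1}{\left(k{\left(f,W \right)} - 49057\right) \left(18038 - 40455\right) - 41865} = - \frac{1}{\left(\left(\left(-123\right) 57 + 20 \cdot 209\right) - 49057\right) \left(18038 - 40455\right) - 41865} = - \frac{1}{\left(\left(-7011 + 4180\right) - 49057\right) \left(-22417\right) - 41865} = - \frac{1}{\left(-2831 - 49057\right) \left(-22417\right) - 41865} = - \frac{1}{\left(-51888\right) \left(-22417\right) - 41865} = - \frac{1}{1163173296 - 41865} = - \frac{1}{1163131431}$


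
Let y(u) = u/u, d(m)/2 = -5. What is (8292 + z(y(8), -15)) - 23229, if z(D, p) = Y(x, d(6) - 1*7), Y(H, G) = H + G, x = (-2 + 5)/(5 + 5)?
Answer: -149537/10 ≈ -14954.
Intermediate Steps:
d(m) = -10 (d(m) = 2*(-5) = -10)
y(u) = 1
x = 3/10 ≈ 0.30000
Y(H, G) = G + H
z(D, p) = -167/10 (z(D, p) = (-10 - 1*7) + 3/10 = (-10 - 7) + 3/10 = -17 + 3/10 = -167/10)
(8292 + z(y(8), -15)) - 23229 = (8292 - 167/10) - 23229 = 82753/10 - 23229 = -149537/10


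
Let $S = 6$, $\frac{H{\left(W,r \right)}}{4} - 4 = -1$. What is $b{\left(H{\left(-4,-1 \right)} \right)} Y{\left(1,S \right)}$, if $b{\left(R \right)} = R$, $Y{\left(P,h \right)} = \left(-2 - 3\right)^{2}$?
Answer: $300$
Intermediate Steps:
$H{\left(W,r \right)} = 12$ ($H{\left(W,r \right)} = 16 + 4 \left(-1\right) = 16 - 4 = 12$)
$Y{\left(P,h \right)} = 25$ ($Y{\left(P,h \right)} = \left(-5\right)^{2} = 25$)
$b{\left(H{\left(-4,-1 \right)} \right)} Y{\left(1,S \right)} = 12 \cdot 25 = 300$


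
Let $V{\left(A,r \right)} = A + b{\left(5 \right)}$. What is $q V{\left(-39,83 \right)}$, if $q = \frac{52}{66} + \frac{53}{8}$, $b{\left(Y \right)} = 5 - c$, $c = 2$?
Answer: $- \frac{5871}{22} \approx -266.86$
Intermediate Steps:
$b{\left(Y \right)} = 3$ ($b{\left(Y \right)} = 5 - 2 = 3$)
$V{\left(A,r \right)} = 3 + A$ ($V{\left(A,r \right)} = A + 3 = 3 + A$)
$q = \frac{1957}{264}$ ($q = 52 \cdot \frac{1}{66} + 53 \cdot \frac{1}{8} = \frac{26}{33} + \frac{53}{8} = \frac{1957}{264} \approx 7.4129$)
$q V{\left(-39,83 \right)} = \frac{1957 \left(3 - 39\right)}{264} = \frac{1957}{264} \left(-36\right) = - \frac{5871}{22}$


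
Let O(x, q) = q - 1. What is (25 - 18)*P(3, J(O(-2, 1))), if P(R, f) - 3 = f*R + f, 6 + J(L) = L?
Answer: -147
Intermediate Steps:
O(x, q) = -1 + q
J(L) = -6 + L
P(R, f) = 3 + f + R*f (P(R, f) = 3 + (f*R + f) = 3 + (R*f + f) = 3 + (f + R*f) = 3 + f + R*f)
(25 - 18)*P(3, J(O(-2, 1))) = (25 - 18)*(3 + (-6 + (-1 + 1)) + 3*(-6 + (-1 + 1))) = 7*(3 + (-6 + 0) + 3*(-6 + 0)) = 7*(3 - 6 + 3*(-6)) = 7*(3 - 6 - 18) = 7*(-21) = -147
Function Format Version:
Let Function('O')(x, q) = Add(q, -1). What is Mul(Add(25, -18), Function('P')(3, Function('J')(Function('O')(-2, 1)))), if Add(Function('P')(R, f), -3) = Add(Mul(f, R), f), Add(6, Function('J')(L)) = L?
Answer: -147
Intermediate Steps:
Function('O')(x, q) = Add(-1, q)
Function('J')(L) = Add(-6, L)
Function('P')(R, f) = Add(3, f, Mul(R, f)) (Function('P')(R, f) = Add(3, Add(Mul(f, R), f)) = Add(3, Add(Mul(R, f), f)) = Add(3, Add(f, Mul(R, f))) = Add(3, f, Mul(R, f)))
Mul(Add(25, -18), Function('P')(3, Function('J')(Function('O')(-2, 1)))) = Mul(Add(25, -18), Add(3, Add(-6, Add(-1, 1)), Mul(3, Add(-6, Add(-1, 1))))) = Mul(7, Add(3, Add(-6, 0), Mul(3, Add(-6, 0)))) = Mul(7, Add(3, -6, Mul(3, -6))) = Mul(7, Add(3, -6, -18)) = Mul(7, -21) = -147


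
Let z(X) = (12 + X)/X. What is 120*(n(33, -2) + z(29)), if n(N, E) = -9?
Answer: -26400/29 ≈ -910.34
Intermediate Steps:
z(X) = (12 + X)/X
120*(n(33, -2) + z(29)) = 120*(-9 + (12 + 29)/29) = 120*(-9 + (1/29)*41) = 120*(-9 + 41/29) = 120*(-220/29) = -26400/29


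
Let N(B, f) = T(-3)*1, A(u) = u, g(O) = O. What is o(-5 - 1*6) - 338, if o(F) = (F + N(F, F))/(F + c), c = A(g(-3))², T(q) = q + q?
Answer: -659/2 ≈ -329.50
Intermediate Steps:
T(q) = 2*q
N(B, f) = -6 (N(B, f) = (2*(-3))*1 = -6*1 = -6)
c = 9 (c = (-3)² = 9)
o(F) = (-6 + F)/(9 + F) (o(F) = (F - 6)/(F + 9) = (-6 + F)/(9 + F))
o(-5 - 1*6) - 338 = (-6 + (-5 - 1*6))/(9 + (-5 - 1*6)) - 338 = (-6 + (-5 - 6))/(9 + (-5 - 6)) - 338 = (-6 - 11)/(9 - 11) - 338 = -17/(-2) - 338 = -½*(-17) - 338 = 17/2 - 338 = -659/2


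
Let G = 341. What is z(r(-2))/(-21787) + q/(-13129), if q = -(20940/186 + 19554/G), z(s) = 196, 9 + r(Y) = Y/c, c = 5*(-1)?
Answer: 384936084/97540159343 ≈ 0.0039464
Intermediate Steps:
c = -5
r(Y) = -9 - Y/5 (r(Y) = -9 + Y/(-5) = -9 + Y*(-⅕) = -9 - Y/5)
q = -57944/341 (q = -(20940/186 + 19554/341) = -(20940*(1/186) + 19554*(1/341)) = -(3490/31 + 19554/341) = -1*57944/341 = -57944/341 ≈ -169.92)
z(r(-2))/(-21787) + q/(-13129) = 196/(-21787) - 57944/341/(-13129) = 196*(-1/21787) - 57944/341*(-1/13129) = -196/21787 + 57944/4476989 = 384936084/97540159343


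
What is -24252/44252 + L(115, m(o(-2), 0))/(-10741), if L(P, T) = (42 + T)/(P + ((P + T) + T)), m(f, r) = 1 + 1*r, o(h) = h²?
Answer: -656910355/1198609672 ≈ -0.54806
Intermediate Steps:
m(f, r) = 1 + r
L(P, T) = (42 + T)/(2*P + 2*T) (L(P, T) = (42 + T)/(P + (P + 2*T)) = (42 + T)/(2*P + 2*T))
-24252/44252 + L(115, m(o(-2), 0))/(-10741) = -24252/44252 + ((21 + (1 + 0)/2)/(115 + (1 + 0)))/(-10741) = -24252*1/44252 + ((21 + (½)*1)/(115 + 1))*(-1/10741) = -6063/11063 + ((21 + ½)/116)*(-1/10741) = -6063/11063 + ((1/116)*(43/2))*(-1/10741) = -6063/11063 + (43/232)*(-1/10741) = -6063/11063 - 43/2491912 = -656910355/1198609672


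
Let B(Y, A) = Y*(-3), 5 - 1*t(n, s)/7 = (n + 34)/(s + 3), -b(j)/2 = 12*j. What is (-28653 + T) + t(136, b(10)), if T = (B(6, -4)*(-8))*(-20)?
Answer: -7463836/237 ≈ -31493.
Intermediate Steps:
b(j) = -24*j
t(n, s) = 35 - 7*(34 + n)/(3 + s) (t(n, s) = 35 - 7*(n + 34)/(s + 3) = 35 - 7*(34 + n)/(3 + s))
B(Y, A) = -3*Y
T = -2880 (T = (-3*6*(-8))*(-20) = -18*(-8)*(-20) = 144*(-20) = -2880)
(-28653 + T) + t(136, b(10)) = (-28653 - 2880) + 7*(-19 - 1*136 + 5*(-24*10))/(3 - 24*10) = -31533 + 7*(-19 - 136 + 5*(-240))/(3 - 240) = -31533 + 7*(-19 - 136 - 1200)/(-237) = -31533 + 7*(-1/237)*(-1355) = -31533 + 9485/237 = -7463836/237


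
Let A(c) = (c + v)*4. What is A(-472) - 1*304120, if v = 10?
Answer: -305968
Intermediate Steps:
A(c) = 40 + 4*c (A(c) = (c + 10)*4 = (10 + c)*4 = 40 + 4*c)
A(-472) - 1*304120 = (40 + 4*(-472)) - 1*304120 = (40 - 1888) - 304120 = -1848 - 304120 = -305968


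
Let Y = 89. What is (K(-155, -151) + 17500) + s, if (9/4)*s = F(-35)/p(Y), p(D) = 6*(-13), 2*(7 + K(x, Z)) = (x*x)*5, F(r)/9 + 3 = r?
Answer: 6049481/78 ≈ 77558.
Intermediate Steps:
F(r) = -27 + 9*r
K(x, Z) = -7 + 5*x²/2 (K(x, Z) = -7 + ((x*x)*5)/2 = -7 + (x²*5)/2 = -7 + (5*x²)/2 = -7 + 5*x²/2)
p(D) = -78
s = 76/39 (s = 4*((-27 + 9*(-35))/(-78))/9 = 4*((-27 - 315)*(-1/78))/9 = 4*(-342*(-1/78))/9 = (4/9)*(57/13) = 76/39 ≈ 1.9487)
(K(-155, -151) + 17500) + s = ((-7 + (5/2)*(-155)²) + 17500) + 76/39 = ((-7 + (5/2)*24025) + 17500) + 76/39 = ((-7 + 120125/2) + 17500) + 76/39 = (120111/2 + 17500) + 76/39 = 155111/2 + 76/39 = 6049481/78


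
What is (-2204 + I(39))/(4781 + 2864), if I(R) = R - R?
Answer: -2204/7645 ≈ -0.28829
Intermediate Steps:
I(R) = 0
(-2204 + I(39))/(4781 + 2864) = (-2204 + 0)/(4781 + 2864) = -2204/7645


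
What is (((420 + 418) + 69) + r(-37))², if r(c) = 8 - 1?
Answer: 835396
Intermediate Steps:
r(c) = 7
(((420 + 418) + 69) + r(-37))² = (((420 + 418) + 69) + 7)² = ((838 + 69) + 7)² = (907 + 7)² = 914² = 835396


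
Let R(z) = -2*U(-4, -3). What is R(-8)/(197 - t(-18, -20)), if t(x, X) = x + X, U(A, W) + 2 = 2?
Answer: 0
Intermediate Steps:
U(A, W) = 0 (U(A, W) = -2 + 2 = 0)
t(x, X) = X + x
R(z) = 0 (R(z) = -2*0 = 0)
R(-8)/(197 - t(-18, -20)) = 0/(197 - (-20 - 18)) = 0/(197 - 1*(-38)) = 0/(197 + 38) = 0/235 = 0*(1/235) = 0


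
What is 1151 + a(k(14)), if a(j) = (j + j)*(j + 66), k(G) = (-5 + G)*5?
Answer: 11141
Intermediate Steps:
k(G) = -25 + 5*G
a(j) = 2*j*(66 + j) (a(j) = (2*j)*(66 + j) = 2*j*(66 + j))
1151 + a(k(14)) = 1151 + 2*(-25 + 5*14)*(66 + (-25 + 5*14)) = 1151 + 2*(-25 + 70)*(66 + (-25 + 70)) = 1151 + 2*45*(66 + 45) = 1151 + 2*45*111 = 1151 + 9990 = 11141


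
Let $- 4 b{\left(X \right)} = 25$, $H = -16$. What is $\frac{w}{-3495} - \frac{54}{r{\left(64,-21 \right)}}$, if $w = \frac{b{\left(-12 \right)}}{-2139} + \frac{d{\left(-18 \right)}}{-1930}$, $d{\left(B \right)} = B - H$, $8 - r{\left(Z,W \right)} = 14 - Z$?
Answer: $- \frac{779129344849}{836841611700} \approx -0.93104$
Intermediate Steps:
$b{\left(X \right)} = - \frac{25}{4}$ ($b{\left(X \right)} = \left(- \frac{1}{4}\right) 25 = - \frac{25}{4}$)
$r{\left(Z,W \right)} = -6 + Z$ ($r{\left(Z,W \right)} = 8 - \left(14 - Z\right) = 8 + \left(-14 + Z\right) = -6 + Z$)
$d{\left(B \right)} = 16 + B$ ($d{\left(B \right)} = B - -16 = B + 16 = 16 + B$)
$w = \frac{32681}{8256540}$ ($w = - \frac{25}{4 \left(-2139\right)} + \frac{16 - 18}{-1930} = \left(- \frac{25}{4}\right) \left(- \frac{1}{2139}\right) - - \frac{1}{965} = \frac{25}{8556} + \frac{1}{965} = \frac{32681}{8256540} \approx 0.0039582$)
$\frac{w}{-3495} - \frac{54}{r{\left(64,-21 \right)}} = \frac{32681}{8256540 \left(-3495\right)} - \frac{54}{-6 + 64} = \frac{32681}{8256540} \left(- \frac{1}{3495}\right) - \frac{54}{58} = - \frac{32681}{28856607300} - \frac{27}{29} = - \frac{779129344849}{836841611700}$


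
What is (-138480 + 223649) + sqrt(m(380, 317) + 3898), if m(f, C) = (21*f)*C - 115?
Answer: 85169 + sqrt(2533443) ≈ 86761.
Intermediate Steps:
m(f, C) = -115 + 21*C*f (m(f, C) = 21*C*f - 115 = -115 + 21*C*f)
(-138480 + 223649) + sqrt(m(380, 317) + 3898) = (-138480 + 223649) + sqrt((-115 + 21*317*380) + 3898) = 85169 + sqrt((-115 + 2529660) + 3898) = 85169 + sqrt(2529545 + 3898) = 85169 + sqrt(2533443)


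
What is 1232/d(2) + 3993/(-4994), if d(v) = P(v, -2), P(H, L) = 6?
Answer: 278575/1362 ≈ 204.53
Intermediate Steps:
d(v) = 6
1232/d(2) + 3993/(-4994) = 1232/6 + 3993/(-4994) = 1232*(⅙) + 3993*(-1/4994) = 616/3 - 363/454 = 278575/1362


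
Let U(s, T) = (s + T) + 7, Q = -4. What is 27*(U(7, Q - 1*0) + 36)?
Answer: 1242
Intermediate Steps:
U(s, T) = 7 + T + s (U(s, T) = (T + s) + 7 = 7 + T + s)
27*(U(7, Q - 1*0) + 36) = 27*((7 + (-4 - 1*0) + 7) + 36) = 27*((7 + (-4 + 0) + 7) + 36) = 27*((7 - 4 + 7) + 36) = 27*(10 + 36) = 27*46 = 1242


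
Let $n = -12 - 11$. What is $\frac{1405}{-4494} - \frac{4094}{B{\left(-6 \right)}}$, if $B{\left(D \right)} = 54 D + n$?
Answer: $\frac{17910901}{1559418} \approx 11.486$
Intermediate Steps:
$n = -23$
$B{\left(D \right)} = -23 + 54 D$ ($B{\left(D \right)} = 54 D - 23 = -23 + 54 D$)
$\frac{1405}{-4494} - \frac{4094}{B{\left(-6 \right)}} = \frac{1405}{-4494} - \frac{4094}{-23 + 54 \left(-6\right)} = 1405 \left(- \frac{1}{4494}\right) - \frac{4094}{-23 - 324} = - \frac{1405}{4494} - \frac{4094}{-347} = - \frac{1405}{4494} - - \frac{4094}{347} = - \frac{1405}{4494} + \frac{4094}{347} = \frac{17910901}{1559418}$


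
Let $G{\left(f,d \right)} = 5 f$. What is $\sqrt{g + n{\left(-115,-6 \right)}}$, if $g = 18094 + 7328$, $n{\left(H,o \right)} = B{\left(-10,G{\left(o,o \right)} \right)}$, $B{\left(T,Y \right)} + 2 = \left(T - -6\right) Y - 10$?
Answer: $\sqrt{25530} \approx 159.78$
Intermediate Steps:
$B{\left(T,Y \right)} = -12 + Y \left(6 + T\right)$ ($B{\left(T,Y \right)} = -2 + \left(\left(T - -6\right) Y - 10\right) = -2 + \left(\left(T + 6\right) Y - 10\right) = -2 + \left(\left(6 + T\right) Y - 10\right) = -2 + \left(Y \left(6 + T\right) - 10\right) = -2 + \left(-10 + Y \left(6 + T\right)\right) = -12 + Y \left(6 + T\right)$)
$n{\left(H,o \right)} = -12 - 20 o$ ($n{\left(H,o \right)} = -12 + 6 \cdot 5 o - 10 \cdot 5 o = -12 + 30 o - 50 o = -12 - 20 o$)
$g = 25422$
$\sqrt{g + n{\left(-115,-6 \right)}} = \sqrt{25422 - -108} = \sqrt{25422 + \left(-12 + 120\right)} = \sqrt{25422 + 108} = \sqrt{25530}$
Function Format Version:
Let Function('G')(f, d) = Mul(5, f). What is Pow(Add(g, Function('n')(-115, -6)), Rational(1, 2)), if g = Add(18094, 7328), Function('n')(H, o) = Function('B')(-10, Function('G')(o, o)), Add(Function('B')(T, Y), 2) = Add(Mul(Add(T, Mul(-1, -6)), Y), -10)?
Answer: Pow(25530, Rational(1, 2)) ≈ 159.78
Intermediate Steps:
Function('B')(T, Y) = Add(-12, Mul(Y, Add(6, T))) (Function('B')(T, Y) = Add(-2, Add(Mul(Add(T, Mul(-1, -6)), Y), -10)) = Add(-2, Add(Mul(Add(T, 6), Y), -10)) = Add(-2, Add(Mul(Add(6, T), Y), -10)) = Add(-2, Add(Mul(Y, Add(6, T)), -10)) = Add(-2, Add(-10, Mul(Y, Add(6, T)))) = Add(-12, Mul(Y, Add(6, T))))
Function('n')(H, o) = Add(-12, Mul(-20, o)) (Function('n')(H, o) = Add(-12, Mul(6, Mul(5, o)), Mul(-10, Mul(5, o))) = Add(-12, Mul(30, o), Mul(-50, o)) = Add(-12, Mul(-20, o)))
g = 25422
Pow(Add(g, Function('n')(-115, -6)), Rational(1, 2)) = Pow(Add(25422, Add(-12, Mul(-20, -6))), Rational(1, 2)) = Pow(Add(25422, Add(-12, 120)), Rational(1, 2)) = Pow(Add(25422, 108), Rational(1, 2)) = Pow(25530, Rational(1, 2))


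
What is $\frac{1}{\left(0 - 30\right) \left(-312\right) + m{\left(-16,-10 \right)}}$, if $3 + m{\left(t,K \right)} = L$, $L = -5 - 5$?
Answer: $\frac{1}{9347} \approx 0.00010699$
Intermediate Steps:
$L = -10$ ($L = -5 - 5 = -10$)
$m{\left(t,K \right)} = -13$ ($m{\left(t,K \right)} = -3 - 10 = -13$)
$\frac{1}{\left(0 - 30\right) \left(-312\right) + m{\left(-16,-10 \right)}} = \frac{1}{\left(0 - 30\right) \left(-312\right) - 13} = \frac{1}{\left(-30\right) \left(-312\right) - 13} = \frac{1}{9360 - 13} = \frac{1}{9347}$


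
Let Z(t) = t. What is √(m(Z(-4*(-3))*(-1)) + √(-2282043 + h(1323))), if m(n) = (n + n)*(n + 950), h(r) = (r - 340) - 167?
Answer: √(-22512 + I*√2281227) ≈ 5.0304 + 150.12*I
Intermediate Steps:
h(r) = -507 + r (h(r) = (-340 + r) - 167 = -507 + r)
m(n) = 2*n*(950 + n) (m(n) = (2*n)*(950 + n) = 2*n*(950 + n))
√(m(Z(-4*(-3))*(-1)) + √(-2282043 + h(1323))) = √(2*(-4*(-3)*(-1))*(950 - 4*(-3)*(-1)) + √(-2282043 + (-507 + 1323))) = √(2*(12*(-1))*(950 + 12*(-1)) + √(-2282043 + 816)) = √(2*(-12)*(950 - 12) + √(-2281227)) = √(2*(-12)*938 + I*√2281227) = √(-22512 + I*√2281227)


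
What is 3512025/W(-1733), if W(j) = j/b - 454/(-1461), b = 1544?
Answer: -7922369802600/1830937 ≈ -4.3269e+6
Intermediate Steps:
W(j) = 454/1461 + j/1544 (W(j) = j/1544 - 454/(-1461) = j*(1/1544) - 454*(-1/1461) = j/1544 + 454/1461 = 454/1461 + j/1544)
3512025/W(-1733) = 3512025/(454/1461 + (1/1544)*(-1733)) = 3512025/(454/1461 - 1733/1544) = 3512025/(-1830937/2255784) = 3512025*(-2255784/1830937) = -7922369802600/1830937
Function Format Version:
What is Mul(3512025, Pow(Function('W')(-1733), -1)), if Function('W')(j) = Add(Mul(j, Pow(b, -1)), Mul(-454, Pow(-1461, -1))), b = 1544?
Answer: Rational(-7922369802600, 1830937) ≈ -4.3269e+6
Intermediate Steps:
Function('W')(j) = Add(Rational(454, 1461), Mul(Rational(1, 1544), j)) (Function('W')(j) = Add(Mul(j, Pow(1544, -1)), Mul(-454, Pow(-1461, -1))) = Add(Mul(j, Rational(1, 1544)), Mul(-454, Rational(-1, 1461))) = Add(Mul(Rational(1, 1544), j), Rational(454, 1461)) = Add(Rational(454, 1461), Mul(Rational(1, 1544), j)))
Mul(3512025, Pow(Function('W')(-1733), -1)) = Mul(3512025, Pow(Add(Rational(454, 1461), Mul(Rational(1, 1544), -1733)), -1)) = Mul(3512025, Pow(Add(Rational(454, 1461), Rational(-1733, 1544)), -1)) = Mul(3512025, Pow(Rational(-1830937, 2255784), -1)) = Mul(3512025, Rational(-2255784, 1830937)) = Rational(-7922369802600, 1830937)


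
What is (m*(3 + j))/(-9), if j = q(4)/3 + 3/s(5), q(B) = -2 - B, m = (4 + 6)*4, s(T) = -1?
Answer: 80/9 ≈ 8.8889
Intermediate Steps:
m = 40 (m = 10*4 = 40)
j = -5 (j = (-2 - 1*4)/3 + 3/(-1) = (-2 - 4)*(⅓) + 3*(-1) = -6*⅓ - 3 = -2 - 3 = -5)
(m*(3 + j))/(-9) = (40*(3 - 5))/(-9) = (40*(-2))*(-⅑) = -80*(-⅑) = 80/9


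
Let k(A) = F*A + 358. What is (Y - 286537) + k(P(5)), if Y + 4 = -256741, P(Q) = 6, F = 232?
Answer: -541532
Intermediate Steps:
k(A) = 358 + 232*A (k(A) = 232*A + 358 = 358 + 232*A)
Y = -256745 (Y = -4 - 256741 = -256745)
(Y - 286537) + k(P(5)) = (-256745 - 286537) + (358 + 232*6) = -543282 + (358 + 1392) = -543282 + 1750 = -541532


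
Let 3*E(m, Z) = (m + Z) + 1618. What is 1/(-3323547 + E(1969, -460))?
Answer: -3/9967514 ≈ -3.0098e-7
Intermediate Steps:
E(m, Z) = 1618/3 + Z/3 + m/3 (E(m, Z) = ((m + Z) + 1618)/3 = ((Z + m) + 1618)/3 = (1618 + Z + m)/3 = 1618/3 + Z/3 + m/3)
1/(-3323547 + E(1969, -460)) = 1/(-3323547 + (1618/3 + (⅓)*(-460) + (⅓)*1969)) = 1/(-3323547 + (1618/3 - 460/3 + 1969/3)) = 1/(-3323547 + 3127/3) = 1/(-9967514/3) = -3/9967514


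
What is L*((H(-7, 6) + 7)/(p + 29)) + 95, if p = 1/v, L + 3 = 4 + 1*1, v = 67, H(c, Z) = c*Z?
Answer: 89995/972 ≈ 92.587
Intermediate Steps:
H(c, Z) = Z*c
L = 2 (L = -3 + (4 + 1*1) = -3 + (4 + 1) = -3 + 5 = 2)
p = 1/67 ≈ 0.014925
L*((H(-7, 6) + 7)/(p + 29)) + 95 = 2*((6*(-7) + 7)/(1/67 + 29)) + 95 = 2*((-42 + 7)/(1944/67)) + 95 = 2*(-35*67/1944) + 95 = 2*(-2345/1944) + 95 = -2345/972 + 95 = 89995/972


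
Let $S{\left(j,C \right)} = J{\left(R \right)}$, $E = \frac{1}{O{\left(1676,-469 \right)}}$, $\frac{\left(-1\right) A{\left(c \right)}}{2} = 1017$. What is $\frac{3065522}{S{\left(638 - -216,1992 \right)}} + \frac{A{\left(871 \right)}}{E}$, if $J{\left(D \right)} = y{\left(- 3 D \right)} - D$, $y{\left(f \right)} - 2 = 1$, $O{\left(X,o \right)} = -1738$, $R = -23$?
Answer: $\frac{47488957}{13} \approx 3.653 \cdot 10^{6}$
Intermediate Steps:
$y{\left(f \right)} = 3$ ($y{\left(f \right)} = 2 + 1 = 3$)
$A{\left(c \right)} = -2034$ ($A{\left(c \right)} = \left(-2\right) 1017 = -2034$)
$E = - \frac{1}{1738}$ ($E = \frac{1}{-1738} = - \frac{1}{1738} \approx -0.00057537$)
$J{\left(D \right)} = 3 - D$
$S{\left(j,C \right)} = 26$ ($S{\left(j,C \right)} = 3 - -23 = 3 + 23 = 26$)
$\frac{3065522}{S{\left(638 - -216,1992 \right)}} + \frac{A{\left(871 \right)}}{E} = \frac{3065522}{26} - \frac{2034}{- \frac{1}{1738}} = 3065522 \cdot \frac{1}{26} - -3535092 = \frac{1532761}{13} + 3535092 = \frac{47488957}{13}$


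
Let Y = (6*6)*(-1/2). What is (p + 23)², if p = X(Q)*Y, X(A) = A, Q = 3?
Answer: 961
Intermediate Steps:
Y = -18 (Y = 36*(-1*½) = 36*(-½) = -18)
p = -54 (p = 3*(-18) = -54)
(p + 23)² = (-54 + 23)² = (-31)² = 961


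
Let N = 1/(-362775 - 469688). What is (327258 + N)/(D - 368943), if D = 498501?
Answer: 272430176453/107852241354 ≈ 2.5260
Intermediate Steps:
N = -1/832463 (N = 1/(-832463) = -1/832463 ≈ -1.2013e-6)
(327258 + N)/(D - 368943) = (327258 - 1/832463)/(498501 - 368943) = (272430176453/832463)/129558 = (272430176453/832463)*(1/129558) = 272430176453/107852241354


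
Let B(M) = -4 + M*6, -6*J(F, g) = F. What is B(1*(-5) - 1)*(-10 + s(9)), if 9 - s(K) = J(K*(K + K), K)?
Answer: -1040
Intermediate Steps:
J(F, g) = -F/6
s(K) = 9 + K**2/3 (s(K) = 9 - (-1)*K*(K + K)/6 = 9 - (-1)*K*(2*K)/6 = 9 - (-1)*2*K**2/6 = 9 - (-1)*K**2/3 = 9 + K**2/3)
B(M) = -4 + 6*M
B(1*(-5) - 1)*(-10 + s(9)) = (-4 + 6*(1*(-5) - 1))*(-10 + (9 + (1/3)*9**2)) = (-4 + 6*(-5 - 1))*(-10 + (9 + (1/3)*81)) = (-4 + 6*(-6))*(-10 + (9 + 27)) = (-4 - 36)*(-10 + 36) = -40*26 = -1040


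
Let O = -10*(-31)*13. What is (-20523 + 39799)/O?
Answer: 9638/2015 ≈ 4.7831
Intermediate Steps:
O = 4030 (O = 310*13 = 4030)
(-20523 + 39799)/O = (-20523 + 39799)/4030 = 19276*(1/4030) = 9638/2015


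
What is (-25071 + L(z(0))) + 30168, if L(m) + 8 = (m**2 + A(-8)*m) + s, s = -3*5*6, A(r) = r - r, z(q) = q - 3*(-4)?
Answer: 5143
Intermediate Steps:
z(q) = 12 + q (z(q) = q + 12 = 12 + q)
A(r) = 0
s = -90 (s = -15*6 = -90)
L(m) = -98 + m**2 (L(m) = -8 + ((m**2 + 0*m) - 90) = -8 + ((m**2 + 0) - 90) = -8 + (m**2 - 90) = -8 + (-90 + m**2) = -98 + m**2)
(-25071 + L(z(0))) + 30168 = (-25071 + (-98 + (12 + 0)**2)) + 30168 = (-25071 + (-98 + 12**2)) + 30168 = (-25071 + (-98 + 144)) + 30168 = (-25071 + 46) + 30168 = -25025 + 30168 = 5143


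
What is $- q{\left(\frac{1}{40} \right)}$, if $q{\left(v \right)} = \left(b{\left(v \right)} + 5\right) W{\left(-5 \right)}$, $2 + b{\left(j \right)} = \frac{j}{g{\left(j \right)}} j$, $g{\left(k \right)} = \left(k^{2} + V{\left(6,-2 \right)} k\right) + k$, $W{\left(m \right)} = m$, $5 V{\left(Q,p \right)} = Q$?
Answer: $\frac{1340}{89} \approx 15.056$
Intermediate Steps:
$V{\left(Q,p \right)} = \frac{Q}{5}$
$g{\left(k \right)} = k^{2} + \frac{11 k}{5}$ ($g{\left(k \right)} = \left(k^{2} + \frac{1}{5} \cdot 6 k\right) + k = \left(k^{2} + \frac{6 k}{5}\right) + k = k^{2} + \frac{11 k}{5}$)
$b{\left(j \right)} = -2 + \frac{5 j}{11 + 5 j}$ ($b{\left(j \right)} = -2 + \frac{j}{\frac{1}{5} j \left(11 + 5 j\right)} j = -2 + j \frac{5}{j \left(11 + 5 j\right)} j = -2 + \frac{5}{11 + 5 j} j = -2 + \frac{5 j}{11 + 5 j}$)
$q{\left(v \right)} = -25 - \frac{5 \left(-22 - 5 v\right)}{11 + 5 v}$ ($q{\left(v \right)} = \left(\frac{-22 - 5 v}{11 + 5 v} + 5\right) \left(-5\right) = \left(5 + \frac{-22 - 5 v}{11 + 5 v}\right) \left(-5\right) = -25 - \frac{5 \left(-22 - 5 v\right)}{11 + 5 v}$)
$- q{\left(\frac{1}{40} \right)} = - \frac{5 \left(-33 - \frac{20}{40}\right)}{11 + \frac{5}{40}} = - \frac{5 \left(-33 - \frac{1}{2}\right)}{11 + 5 \cdot \frac{1}{40}} = - \frac{5 \left(-33 - \frac{1}{2}\right)}{11 + \frac{1}{8}} = - \frac{5 \left(-67\right)}{\frac{89}{8} \cdot 2} = - \frac{5 \cdot 8 \left(-67\right)}{89 \cdot 2} = \left(-1\right) \left(- \frac{1340}{89}\right) = \frac{1340}{89}$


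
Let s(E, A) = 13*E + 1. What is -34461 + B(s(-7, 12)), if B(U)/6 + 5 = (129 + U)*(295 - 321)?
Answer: -40575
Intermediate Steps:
s(E, A) = 1 + 13*E
B(U) = -20154 - 156*U (B(U) = -30 + 6*((129 + U)*(295 - 321)) = -30 + 6*((129 + U)*(-26)) = -30 + 6*(-3354 - 26*U) = -30 + (-20124 - 156*U) = -20154 - 156*U)
-34461 + B(s(-7, 12)) = -34461 + (-20154 - 156*(1 + 13*(-7))) = -34461 + (-20154 - 156*(1 - 91)) = -34461 + (-20154 - 156*(-90)) = -34461 + (-20154 + 14040) = -34461 - 6114 = -40575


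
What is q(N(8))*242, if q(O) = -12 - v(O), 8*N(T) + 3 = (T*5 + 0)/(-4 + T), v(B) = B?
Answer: -12463/4 ≈ -3115.8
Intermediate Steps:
N(T) = -3/8 + 5*T/(8*(-4 + T)) (N(T) = -3/8 + ((T*5 + 0)/(-4 + T))/8 = -3/8 + ((5*T + 0)/(-4 + T))/8 = -3/8 + ((5*T)/(-4 + T))/8 = -3/8 + (5*T/(-4 + T))/8 = -3/8 + 5*T/(8*(-4 + T)))
q(O) = -12 - O
q(N(8))*242 = (-12 - (6 + 8)/(4*(-4 + 8)))*242 = (-12 - 14/(4*4))*242 = (-12 - 1*7/8)*242 = (-12 - 7/8)*242 = -103/8*242 = -12463/4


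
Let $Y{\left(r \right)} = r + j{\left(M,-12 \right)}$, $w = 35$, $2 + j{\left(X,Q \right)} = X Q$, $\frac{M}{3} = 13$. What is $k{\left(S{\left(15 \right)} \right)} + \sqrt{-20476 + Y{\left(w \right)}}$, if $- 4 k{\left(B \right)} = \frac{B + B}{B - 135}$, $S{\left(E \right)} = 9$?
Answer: $\frac{1}{28} + i \sqrt{20911} \approx 0.035714 + 144.61 i$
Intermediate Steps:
$M = 39$ ($M = 3 \cdot 13 = 39$)
$j{\left(X,Q \right)} = -2 + Q X$ ($j{\left(X,Q \right)} = -2 + X Q = -2 + Q X$)
$k{\left(B \right)} = - \frac{B}{2 \left(-135 + B\right)}$ ($k{\left(B \right)} = - \frac{\left(B + B\right) \frac{1}{B - 135}}{4} = - \frac{2 B \frac{1}{-135 + B}}{4} = - \frac{B}{2 \left(-135 + B\right)}$)
$Y{\left(r \right)} = -470 + r$ ($Y{\left(r \right)} = r - 470 = -470 + r$)
$k{\left(S{\left(15 \right)} \right)} + \sqrt{-20476 + Y{\left(w \right)}} = \left(-1\right) 9 \frac{1}{-270 + 2 \cdot 9} + \sqrt{-20476 + \left(-470 + 35\right)} = \left(-1\right) 9 \frac{1}{-270 + 18} + \sqrt{-20476 - 435} = \left(-1\right) 9 \frac{1}{-252} + \sqrt{-20911} = \left(-1\right) 9 \left(- \frac{1}{252}\right) + i \sqrt{20911} = \frac{1}{28} + i \sqrt{20911}$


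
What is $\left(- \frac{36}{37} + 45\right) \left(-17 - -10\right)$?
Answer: $- \frac{11403}{37} \approx -308.19$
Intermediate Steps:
$\left(- \frac{36}{37} + 45\right) \left(-17 - -10\right) = \left(\left(-36\right) \frac{1}{37} + 45\right) \left(-17 + 10\right) = \left(- \frac{36}{37} + 45\right) \left(-7\right) = \frac{1629}{37} \left(-7\right) = - \frac{11403}{37}$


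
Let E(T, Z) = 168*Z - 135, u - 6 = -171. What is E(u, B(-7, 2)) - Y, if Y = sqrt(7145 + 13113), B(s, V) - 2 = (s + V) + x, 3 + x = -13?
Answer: -3327 - sqrt(20258) ≈ -3469.3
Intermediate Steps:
x = -16 (x = -3 - 13 = -16)
B(s, V) = -14 + V + s (B(s, V) = 2 + ((s + V) - 16) = 2 + ((V + s) - 16) = 2 + (-16 + V + s) = -14 + V + s)
u = -165 (u = 6 - 171 = -165)
E(T, Z) = -135 + 168*Z
Y = sqrt(20258) ≈ 142.33
E(u, B(-7, 2)) - Y = (-135 + 168*(-14 + 2 - 7)) - sqrt(20258) = (-135 + 168*(-19)) - sqrt(20258) = (-135 - 3192) - sqrt(20258) = -3327 - sqrt(20258)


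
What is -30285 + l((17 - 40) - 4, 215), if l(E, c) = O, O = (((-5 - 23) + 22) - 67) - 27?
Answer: -30385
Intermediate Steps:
O = -100 (O = ((-28 + 22) - 67) - 27 = (-6 - 67) - 27 = -73 - 27 = -100)
l(E, c) = -100
-30285 + l((17 - 40) - 4, 215) = -30285 - 100 = -30385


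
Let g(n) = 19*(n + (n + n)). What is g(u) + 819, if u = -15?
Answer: -36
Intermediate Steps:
g(n) = 57*n (g(n) = 19*(n + 2*n) = 19*(3*n) = 57*n)
g(u) + 819 = 57*(-15) + 819 = -855 + 819 = -36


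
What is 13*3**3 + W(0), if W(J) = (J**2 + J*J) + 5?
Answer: 356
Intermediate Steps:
W(J) = 5 + 2*J**2 (W(J) = (J**2 + J**2) + 5 = 2*J**2 + 5 = 5 + 2*J**2)
13*3**3 + W(0) = 13*3**3 + (5 + 2*0**2) = 13*27 + (5 + 2*0) = 351 + (5 + 0) = 351 + 5 = 356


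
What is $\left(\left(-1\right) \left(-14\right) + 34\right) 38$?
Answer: $1824$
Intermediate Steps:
$\left(\left(-1\right) \left(-14\right) + 34\right) 38 = \left(14 + 34\right) 38 = 48 \cdot 38 = 1824$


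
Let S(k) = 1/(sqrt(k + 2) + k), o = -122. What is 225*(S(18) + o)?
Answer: -4170375/152 - 225*sqrt(5)/152 ≈ -27440.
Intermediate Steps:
S(k) = 1/(k + sqrt(2 + k)) (S(k) = 1/(sqrt(2 + k) + k) = 1/(k + sqrt(2 + k)))
225*(S(18) + o) = 225*(1/(18 + sqrt(2 + 18)) - 122) = 225*(1/(18 + sqrt(20)) - 122) = 225*(1/(18 + 2*sqrt(5)) - 122) = 225*(-122 + 1/(18 + 2*sqrt(5))) = -27450 + 225/(18 + 2*sqrt(5))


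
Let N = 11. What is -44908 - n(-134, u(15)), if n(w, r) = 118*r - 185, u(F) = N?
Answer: -46021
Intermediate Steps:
u(F) = 11
n(w, r) = -185 + 118*r
-44908 - n(-134, u(15)) = -44908 - (-185 + 118*11) = -44908 - (-185 + 1298) = -44908 - 1*1113 = -44908 - 1113 = -46021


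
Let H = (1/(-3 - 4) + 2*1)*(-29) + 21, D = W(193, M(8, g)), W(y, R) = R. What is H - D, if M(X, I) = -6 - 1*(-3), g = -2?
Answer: -209/7 ≈ -29.857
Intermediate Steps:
M(X, I) = -3 (M(X, I) = -6 + 3 = -3)
D = -3
H = -230/7 (H = (1/(-7) + 2)*(-29) + 21 = (-⅐ + 2)*(-29) + 21 = (13/7)*(-29) + 21 = -377/7 + 21 = -230/7 ≈ -32.857)
H - D = -230/7 - 1*(-3) = -230/7 + 3 = -209/7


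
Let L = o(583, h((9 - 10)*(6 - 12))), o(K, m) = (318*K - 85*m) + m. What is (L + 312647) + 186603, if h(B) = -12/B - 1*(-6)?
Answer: 684308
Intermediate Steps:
h(B) = 6 - 12/B (h(B) = -12/B + 6 = 6 - 12/B)
o(K, m) = -84*m + 318*K (o(K, m) = (-85*m + 318*K) + m = -84*m + 318*K)
L = 185058 (L = -84*(6 - 12*1/((6 - 12)*(9 - 10))) + 318*583 = -84*(6 - 12/((-1*(-6)))) + 185394 = -84*(6 - 12/6) + 185394 = -84*(6 - 12*1/6) + 185394 = -84*(6 - 2) + 185394 = -84*4 + 185394 = -336 + 185394 = 185058)
(L + 312647) + 186603 = (185058 + 312647) + 186603 = 497705 + 186603 = 684308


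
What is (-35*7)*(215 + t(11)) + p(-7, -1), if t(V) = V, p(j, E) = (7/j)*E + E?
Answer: -55370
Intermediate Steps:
p(j, E) = E + 7*E/j (p(j, E) = 7*E/j + E = E + 7*E/j)
(-35*7)*(215 + t(11)) + p(-7, -1) = (-35*7)*(215 + 11) - 1*(7 - 7)/(-7) = -245*226 - 1*(-1/7)*0 = -55370 + 0 = -55370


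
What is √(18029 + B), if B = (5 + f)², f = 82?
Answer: √25598 ≈ 159.99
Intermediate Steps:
B = 7569 (B = (5 + 82)² = 87² = 7569)
√(18029 + B) = √(18029 + 7569) = √25598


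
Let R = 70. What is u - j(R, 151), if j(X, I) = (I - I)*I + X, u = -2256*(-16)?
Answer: 36026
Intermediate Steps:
u = 36096
j(X, I) = X (j(X, I) = 0*I + X = 0 + X = X)
u - j(R, 151) = 36096 - 1*70 = 36096 - 70 = 36026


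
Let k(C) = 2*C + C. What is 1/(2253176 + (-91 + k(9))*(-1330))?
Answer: 1/2338296 ≈ 4.2766e-7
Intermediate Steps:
k(C) = 3*C
1/(2253176 + (-91 + k(9))*(-1330)) = 1/(2253176 + (-91 + 3*9)*(-1330)) = 1/(2253176 + (-91 + 27)*(-1330)) = 1/(2253176 - 64*(-1330)) = 1/(2253176 + 85120) = 1/2338296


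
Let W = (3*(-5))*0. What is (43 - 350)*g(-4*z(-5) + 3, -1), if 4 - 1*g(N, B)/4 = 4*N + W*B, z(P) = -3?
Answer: 68768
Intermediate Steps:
W = 0 (W = -15*0 = 0)
g(N, B) = 16 - 16*N (g(N, B) = 16 - 4*(4*N + 0*B) = 16 - 4*(4*N + 0) = 16 - 16*N)
(43 - 350)*g(-4*z(-5) + 3, -1) = (43 - 350)*(16 - 16*(-4*(-3) + 3)) = -307*(16 - 16*(12 + 3)) = -307*(16 - 16*15) = -307*(16 - 240) = -307*(-224) = 68768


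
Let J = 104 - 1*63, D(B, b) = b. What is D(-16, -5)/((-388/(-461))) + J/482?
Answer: -547551/93508 ≈ -5.8557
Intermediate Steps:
J = 41 (J = 104 - 63 = 41)
D(-16, -5)/((-388/(-461))) + J/482 = -5/((-388/(-461))) + 41/482 = -5/((-388*(-1/461))) + 41*(1/482) = -5/388/461 + 41/482 = -5*461/388 + 41/482 = -2305/388 + 41/482 = -547551/93508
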